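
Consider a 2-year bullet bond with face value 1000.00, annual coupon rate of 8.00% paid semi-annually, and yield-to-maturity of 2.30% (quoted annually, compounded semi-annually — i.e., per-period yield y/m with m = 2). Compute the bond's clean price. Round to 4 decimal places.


Answer: Price = 1110.7964

Derivation:
Coupon per period c = face * coupon_rate / m = 40.000000
Periods per year m = 2; per-period yield y/m = 0.011500
Number of cashflows N = 4
Cashflows (t years, CF_t, discount factor 1/(1+y/m)^(m*t), PV):
  t = 0.5000: CF_t = 40.000000, DF = 0.988631, PV = 39.545230
  t = 1.0000: CF_t = 40.000000, DF = 0.977391, PV = 39.095630
  t = 1.5000: CF_t = 40.000000, DF = 0.966279, PV = 38.651142
  t = 2.0000: CF_t = 1040.000000, DF = 0.955293, PV = 993.504391
Price P = sum_t PV_t = 1110.796393


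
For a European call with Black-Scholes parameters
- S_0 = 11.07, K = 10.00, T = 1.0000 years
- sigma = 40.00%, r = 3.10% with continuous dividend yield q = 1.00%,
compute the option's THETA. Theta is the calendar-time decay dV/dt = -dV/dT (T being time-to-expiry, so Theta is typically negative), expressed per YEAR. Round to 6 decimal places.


Answer: Theta = -0.856135

Derivation:
d1 = 0.5066341343; d2 = 0.1066341343
phi(d1) = 0.3508917154; exp(-qT) = 0.9900498337; exp(-rT) = 0.9694755731
Theta = -S*exp(-qT)*phi(d1)*sigma/(2*sqrt(T)) - r*K*exp(-rT)*N(d2) + q*S*exp(-qT)*N(d1)
N(d1) = 0.6937942234; N(d2) = 0.5424603812; sqrt(T) = 1.0000000000
Term 1 = -11.0700 * 0.9900498337 * 0.3508917154 * 0.4000 / (2 * 1.0000000000) = -0.7691442298
Term 2 = -0.0310 * 10.0000 * 0.9694755731 * 0.5424603812 = -0.1630296476
Term 3 = 0.0100 * 11.0700 * 0.9900498337 * 0.6937942234 = 0.0760388177
Theta = -0.7691442298 + (-0.1630296476) + (0.0760388177) = -0.856135


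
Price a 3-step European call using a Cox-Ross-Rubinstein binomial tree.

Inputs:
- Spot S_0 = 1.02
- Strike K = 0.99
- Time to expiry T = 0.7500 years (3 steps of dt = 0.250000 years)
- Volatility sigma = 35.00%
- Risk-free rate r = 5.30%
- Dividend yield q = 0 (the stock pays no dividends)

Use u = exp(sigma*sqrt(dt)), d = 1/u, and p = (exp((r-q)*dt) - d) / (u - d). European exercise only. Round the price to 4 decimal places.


dt = T/N = 0.250000
u = exp(sigma*sqrt(dt)) = 1.191246; d = 1/u = 0.839457
p = (exp((r-q)*dt) - d) / (u - d) = 0.494277
Discount per step: exp(-r*dt) = 0.986837
Stock lattice S(k, i) with i counting down-moves:
  k=0: S(0,0) = 1.0200
  k=1: S(1,0) = 1.2151; S(1,1) = 0.8562
  k=2: S(2,0) = 1.4474; S(2,1) = 1.0200; S(2,2) = 0.7188
  k=3: S(3,0) = 1.7243; S(3,1) = 1.2151; S(3,2) = 0.8562; S(3,3) = 0.6034
Terminal payoffs V(N, i) = max(S_T - K, 0):
  V(3,0) = 0.734268; V(3,1) = 0.225071; V(3,2) = 0.000000; V(3,3) = 0.000000
Backward induction: V(k, i) = exp(-r*dt) * [p * V(k+1, i) + (1-p) * V(k+1, i+1)].
  V(2,0) = exp(-r*dt) * [p*0.734268 + (1-p)*0.225071] = 0.470480
  V(2,1) = exp(-r*dt) * [p*0.225071 + (1-p)*0.000000] = 0.109783
  V(2,2) = exp(-r*dt) * [p*0.000000 + (1-p)*0.000000] = 0.000000
  V(1,0) = exp(-r*dt) * [p*0.470480 + (1-p)*0.109783] = 0.284275
  V(1,1) = exp(-r*dt) * [p*0.109783 + (1-p)*0.000000] = 0.053549
  V(0,0) = exp(-r*dt) * [p*0.284275 + (1-p)*0.053549] = 0.165386

Answer: Price = V(0,0) = 0.1654


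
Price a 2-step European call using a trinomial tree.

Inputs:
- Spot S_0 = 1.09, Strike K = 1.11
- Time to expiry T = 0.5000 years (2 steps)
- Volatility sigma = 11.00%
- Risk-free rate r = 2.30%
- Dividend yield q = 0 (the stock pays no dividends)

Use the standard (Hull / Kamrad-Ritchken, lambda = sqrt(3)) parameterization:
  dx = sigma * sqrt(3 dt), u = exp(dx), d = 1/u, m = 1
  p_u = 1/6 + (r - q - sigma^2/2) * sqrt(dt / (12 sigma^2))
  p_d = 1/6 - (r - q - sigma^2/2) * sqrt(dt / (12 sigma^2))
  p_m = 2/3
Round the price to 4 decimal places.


Answer: Price = V(0,0) = 0.0295

Derivation:
dt = T/N = 0.250000; dx = sigma*sqrt(3*dt) = 0.095263
u = exp(dx) = 1.099948; d = 1/u = 0.909134
p_u = 0.188908, p_m = 0.666667, p_d = 0.144426
Discount per step: exp(-r*dt) = 0.994266
Stock lattice S(k, j) with j the centered position index:
  k=0: S(0,+0) = 1.0900
  k=1: S(1,-1) = 0.9910; S(1,+0) = 1.0900; S(1,+1) = 1.1989
  k=2: S(2,-2) = 0.9009; S(2,-1) = 0.9910; S(2,+0) = 1.0900; S(2,+1) = 1.1989; S(2,+2) = 1.3188
Terminal payoffs V(N, j) = max(S_T - K, 0):
  V(2,-2) = 0.000000; V(2,-1) = 0.000000; V(2,+0) = 0.000000; V(2,+1) = 0.088943; V(2,+2) = 0.208775
Backward induction: V(k, j) = exp(-r*dt) * [p_u * V(k+1, j+1) + p_m * V(k+1, j) + p_d * V(k+1, j-1)]
  V(1,-1) = exp(-r*dt) * [p_u*0.000000 + p_m*0.000000 + p_d*0.000000] = 0.000000
  V(1,+0) = exp(-r*dt) * [p_u*0.088943 + p_m*0.000000 + p_d*0.000000] = 0.016706
  V(1,+1) = exp(-r*dt) * [p_u*0.208775 + p_m*0.088943 + p_d*0.000000] = 0.098169
  V(0,+0) = exp(-r*dt) * [p_u*0.098169 + p_m*0.016706 + p_d*0.000000] = 0.029512


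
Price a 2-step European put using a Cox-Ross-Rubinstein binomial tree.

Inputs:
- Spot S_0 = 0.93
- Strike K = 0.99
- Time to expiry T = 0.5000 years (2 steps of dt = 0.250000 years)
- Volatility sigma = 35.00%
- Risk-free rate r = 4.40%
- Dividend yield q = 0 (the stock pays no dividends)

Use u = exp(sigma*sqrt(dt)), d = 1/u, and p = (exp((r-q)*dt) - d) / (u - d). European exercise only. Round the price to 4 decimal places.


dt = T/N = 0.250000
u = exp(sigma*sqrt(dt)) = 1.191246; d = 1/u = 0.839457
p = (exp((r-q)*dt) - d) / (u - d) = 0.487803
Discount per step: exp(-r*dt) = 0.989060
Stock lattice S(k, i) with i counting down-moves:
  k=0: S(0,0) = 0.9300
  k=1: S(1,0) = 1.1079; S(1,1) = 0.7807
  k=2: S(2,0) = 1.3197; S(2,1) = 0.9300; S(2,2) = 0.6554
Terminal payoffs V(N, i) = max(K - S_T, 0):
  V(2,0) = 0.000000; V(2,1) = 0.060000; V(2,2) = 0.334640
Backward induction: V(k, i) = exp(-r*dt) * [p * V(k+1, i) + (1-p) * V(k+1, i+1)].
  V(1,0) = exp(-r*dt) * [p*0.000000 + (1-p)*0.060000] = 0.030396
  V(1,1) = exp(-r*dt) * [p*0.060000 + (1-p)*0.334640] = 0.198475
  V(0,0) = exp(-r*dt) * [p*0.030396 + (1-p)*0.198475] = 0.115211

Answer: Price = V(0,0) = 0.1152


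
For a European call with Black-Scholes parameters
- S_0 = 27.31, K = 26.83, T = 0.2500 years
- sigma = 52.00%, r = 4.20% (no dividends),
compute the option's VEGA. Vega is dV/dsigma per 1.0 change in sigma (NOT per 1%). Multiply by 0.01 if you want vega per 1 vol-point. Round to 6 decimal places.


d1 = 0.2385856579; d2 = -0.0214143421
phi(d1) = 0.3877478230; exp(-qT) = 1.0000000000; exp(-rT) = 0.9895549326
Vega = S * exp(-qT) * phi(d1) * sqrt(T) = 27.3100 * 1.0000000000 * 0.3877478230 * 0.5000000000 = 5.294697

Answer: Vega = 5.294697


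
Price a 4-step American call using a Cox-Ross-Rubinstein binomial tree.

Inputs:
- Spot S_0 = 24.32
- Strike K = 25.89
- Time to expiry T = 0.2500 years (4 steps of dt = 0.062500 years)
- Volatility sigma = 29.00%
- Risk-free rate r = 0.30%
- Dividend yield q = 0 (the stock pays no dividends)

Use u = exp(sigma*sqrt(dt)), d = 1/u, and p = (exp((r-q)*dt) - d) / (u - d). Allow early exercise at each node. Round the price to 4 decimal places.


Answer: Price = V(0,0) = 0.8785

Derivation:
dt = T/N = 0.062500
u = exp(sigma*sqrt(dt)) = 1.075193; d = 1/u = 0.930066
p = (exp((r-q)*dt) - d) / (u - d) = 0.483175
Discount per step: exp(-r*dt) = 0.999813
Stock lattice S(k, i) with i counting down-moves:
  k=0: S(0,0) = 24.3200
  k=1: S(1,0) = 26.1487; S(1,1) = 22.6192
  k=2: S(2,0) = 28.1149; S(2,1) = 24.3200; S(2,2) = 21.0373
  k=3: S(3,0) = 30.2289; S(3,1) = 26.1487; S(3,2) = 22.6192; S(3,3) = 19.5661
  k=4: S(4,0) = 32.5019; S(4,1) = 28.1149; S(4,2) = 24.3200; S(4,3) = 21.0373; S(4,4) = 18.1978
Terminal payoffs V(N, i) = max(S_T - K, 0):
  V(4,0) = 6.611917; V(4,1) = 2.224882; V(4,2) = 0.000000; V(4,3) = 0.000000; V(4,4) = 0.000000
Backward induction: V(k, i) = exp(-r*dt) * [p * V(k+1, i) + (1-p) * V(k+1, i+1)]; then take max(V_cont, immediate exercise) for American.
  V(3,0) = exp(-r*dt) * [p*6.611917 + (1-p)*2.224882] = 4.343773; exercise = 4.338919; V(3,0) = max -> 4.343773
  V(3,1) = exp(-r*dt) * [p*2.224882 + (1-p)*0.000000] = 1.074806; exercise = 0.258689; V(3,1) = max -> 1.074806
  V(3,2) = exp(-r*dt) * [p*0.000000 + (1-p)*0.000000] = 0.000000; exercise = 0.000000; V(3,2) = max -> 0.000000
  V(3,3) = exp(-r*dt) * [p*0.000000 + (1-p)*0.000000] = 0.000000; exercise = 0.000000; V(3,3) = max -> 0.000000
  V(2,0) = exp(-r*dt) * [p*4.343773 + (1-p)*1.074806] = 2.653792; exercise = 2.224882; V(2,0) = max -> 2.653792
  V(2,1) = exp(-r*dt) * [p*1.074806 + (1-p)*0.000000] = 0.519222; exercise = 0.000000; V(2,1) = max -> 0.519222
  V(2,2) = exp(-r*dt) * [p*0.000000 + (1-p)*0.000000] = 0.000000; exercise = 0.000000; V(2,2) = max -> 0.000000
  V(1,0) = exp(-r*dt) * [p*2.653792 + (1-p)*0.519222] = 1.550302; exercise = 0.258689; V(1,0) = max -> 1.550302
  V(1,1) = exp(-r*dt) * [p*0.519222 + (1-p)*0.000000] = 0.250828; exercise = 0.000000; V(1,1) = max -> 0.250828
  V(0,0) = exp(-r*dt) * [p*1.550302 + (1-p)*0.250828] = 0.878537; exercise = 0.000000; V(0,0) = max -> 0.878537


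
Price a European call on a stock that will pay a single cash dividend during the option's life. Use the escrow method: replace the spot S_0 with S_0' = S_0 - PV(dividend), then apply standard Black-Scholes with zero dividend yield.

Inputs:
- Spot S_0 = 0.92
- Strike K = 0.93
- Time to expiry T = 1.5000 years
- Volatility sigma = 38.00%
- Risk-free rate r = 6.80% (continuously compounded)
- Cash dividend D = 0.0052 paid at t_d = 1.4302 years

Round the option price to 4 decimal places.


Answer: Price = 0.2019

Derivation:
PV(D) = D * exp(-r * t_d) = 0.0052 * 0.90732588 = 0.00471809
S_0' = S_0 - PV(D) = 0.9200 - 0.00471809 = 0.91528191
d1 = (ln(S_0'/K) + (r + sigma^2/2)*T) / (sigma*sqrt(T)) = 0.41758971
d2 = d1 - sigma*sqrt(T) = -0.04781334
exp(-rT) = 0.90302955
N(d1) = 0.66187644; N(d2) = 0.48093250
C = S_0' * N(d1) - K * exp(-rT) * N(d2) = 0.91528191 * 0.66187644 - 0.9300 * 0.90302955 * 0.48093250 = 0.2019


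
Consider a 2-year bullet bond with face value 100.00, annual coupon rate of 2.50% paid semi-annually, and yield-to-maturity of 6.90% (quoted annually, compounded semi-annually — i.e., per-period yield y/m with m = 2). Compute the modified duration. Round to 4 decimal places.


Answer: Modified duration = 1.8960

Derivation:
Coupon per period c = face * coupon_rate / m = 1.250000
Periods per year m = 2; per-period yield y/m = 0.034500
Number of cashflows N = 4
Cashflows (t years, CF_t, discount factor 1/(1+y/m)^(m*t), PV):
  t = 0.5000: CF_t = 1.250000, DF = 0.966651, PV = 1.208313
  t = 1.0000: CF_t = 1.250000, DF = 0.934413, PV = 1.168017
  t = 1.5000: CF_t = 1.250000, DF = 0.903251, PV = 1.129064
  t = 2.0000: CF_t = 101.250000, DF = 0.873128, PV = 88.404231
Price P = sum_t PV_t = 91.909625
First compute Macaulay numerator sum_t t * PV_t:
  t * PV_t at t = 0.5000: 0.604157
  t * PV_t at t = 1.0000: 1.168017
  t * PV_t at t = 1.5000: 1.693596
  t * PV_t at t = 2.0000: 176.808462
Macaulay duration D = 180.274232 / 91.909625 = 1.961429
Modified duration = D / (1 + y/m) = 1.961429 / (1 + 0.034500) = 1.896017


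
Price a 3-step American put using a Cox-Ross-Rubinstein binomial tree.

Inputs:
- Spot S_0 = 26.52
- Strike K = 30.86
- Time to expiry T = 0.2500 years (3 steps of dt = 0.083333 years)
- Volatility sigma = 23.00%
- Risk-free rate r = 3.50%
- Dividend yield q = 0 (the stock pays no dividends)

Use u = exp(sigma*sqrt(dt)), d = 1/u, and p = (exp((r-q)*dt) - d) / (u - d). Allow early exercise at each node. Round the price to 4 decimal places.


Answer: Price = V(0,0) = 4.3746

Derivation:
dt = T/N = 0.083333
u = exp(sigma*sqrt(dt)) = 1.068649; d = 1/u = 0.935761
p = (exp((r-q)*dt) - d) / (u - d) = 0.505388
Discount per step: exp(-r*dt) = 0.997088
Stock lattice S(k, i) with i counting down-moves:
  k=0: S(0,0) = 26.5200
  k=1: S(1,0) = 28.3406; S(1,1) = 24.8164
  k=2: S(2,0) = 30.2861; S(2,1) = 26.5200; S(2,2) = 23.2222
  k=3: S(3,0) = 32.3652; S(3,1) = 28.3406; S(3,2) = 24.8164; S(3,3) = 21.7304
Terminal payoffs V(N, i) = max(K - S_T, 0):
  V(3,0) = 0.000000; V(3,1) = 2.519427; V(3,2) = 6.043621; V(3,3) = 9.129576
Backward induction: V(k, i) = exp(-r*dt) * [p * V(k+1, i) + (1-p) * V(k+1, i+1)]; then take max(V_cont, immediate exercise) for American.
  V(2,0) = exp(-r*dt) * [p*0.000000 + (1-p)*2.519427] = 1.242511; exercise = 0.573874; V(2,0) = max -> 1.242511
  V(2,1) = exp(-r*dt) * [p*2.519427 + (1-p)*6.043621] = 4.250123; exercise = 4.340000; V(2,1) = max -> 4.340000
  V(2,2) = exp(-r*dt) * [p*6.043621 + (1-p)*9.129576] = 7.547925; exercise = 7.637803; V(2,2) = max -> 7.637803
  V(1,0) = exp(-r*dt) * [p*1.242511 + (1-p)*4.340000] = 2.766487; exercise = 2.519427; V(1,0) = max -> 2.766487
  V(1,1) = exp(-r*dt) * [p*4.340000 + (1-p)*7.637803] = 5.953744; exercise = 6.043621; V(1,1) = max -> 6.043621
  V(0,0) = exp(-r*dt) * [p*2.766487 + (1-p)*6.043621] = 4.374620; exercise = 4.340000; V(0,0) = max -> 4.374620


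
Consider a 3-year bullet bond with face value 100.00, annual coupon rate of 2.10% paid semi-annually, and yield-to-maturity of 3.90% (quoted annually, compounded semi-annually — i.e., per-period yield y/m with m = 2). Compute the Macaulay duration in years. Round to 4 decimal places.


Coupon per period c = face * coupon_rate / m = 1.050000
Periods per year m = 2; per-period yield y/m = 0.019500
Number of cashflows N = 6
Cashflows (t years, CF_t, discount factor 1/(1+y/m)^(m*t), PV):
  t = 0.5000: CF_t = 1.050000, DF = 0.980873, PV = 1.029917
  t = 1.0000: CF_t = 1.050000, DF = 0.962112, PV = 1.010217
  t = 1.5000: CF_t = 1.050000, DF = 0.943709, PV = 0.990895
  t = 2.0000: CF_t = 1.050000, DF = 0.925659, PV = 0.971942
  t = 2.5000: CF_t = 1.050000, DF = 0.907954, PV = 0.953352
  t = 3.0000: CF_t = 101.050000, DF = 0.890588, PV = 89.993872
Price P = sum_t PV_t = 94.950195
Macaulay numerator sum_t t * PV_t:
  t * PV_t at t = 0.5000: 0.514958
  t * PV_t at t = 1.0000: 1.010217
  t * PV_t at t = 1.5000: 1.486342
  t * PV_t at t = 2.0000: 1.943884
  t * PV_t at t = 2.5000: 2.383379
  t * PV_t at t = 3.0000: 269.981616
Macaulay duration D = (sum_t t * PV_t) / P = 277.320397 / 94.950195 = 2.920693

Answer: Macaulay duration = 2.9207 years


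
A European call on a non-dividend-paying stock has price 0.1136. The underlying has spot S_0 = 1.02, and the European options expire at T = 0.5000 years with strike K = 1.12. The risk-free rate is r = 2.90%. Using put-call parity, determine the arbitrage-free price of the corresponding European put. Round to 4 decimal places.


Put-call parity: C - P = S_0 * exp(-qT) - K * exp(-rT).
S_0 * exp(-qT) = 1.0200 * 1.00000000 = 1.02000000
K * exp(-rT) = 1.1200 * 0.98560462 = 1.10387717
P = C - S*exp(-qT) + K*exp(-rT)
P = 0.1136 - 1.02000000 + 1.10387717 = 0.1975

Answer: Put price = 0.1975


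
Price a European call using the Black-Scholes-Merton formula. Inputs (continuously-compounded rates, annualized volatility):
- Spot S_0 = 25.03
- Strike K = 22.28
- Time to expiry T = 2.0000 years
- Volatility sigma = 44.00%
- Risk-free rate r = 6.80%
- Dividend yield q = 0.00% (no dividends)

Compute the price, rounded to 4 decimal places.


Answer: Price = 8.6483

Derivation:
d1 = (ln(S/K) + (r - q + 0.5*sigma^2) * T) / (sigma * sqrt(T)) = 0.71672615
d2 = d1 - sigma * sqrt(T) = 0.09447218
exp(-rT) = 0.87284263; exp(-qT) = 1.00000000
C = S_0 * exp(-qT) * N(d1) - K * exp(-rT) * N(d2)
N(d1) = 0.76322846; N(d2) = 0.53763296
C = 25.0300 * 1.00000000 * 0.76322846 - 22.2800 * 0.87284263 * 0.53763296 = 8.6483


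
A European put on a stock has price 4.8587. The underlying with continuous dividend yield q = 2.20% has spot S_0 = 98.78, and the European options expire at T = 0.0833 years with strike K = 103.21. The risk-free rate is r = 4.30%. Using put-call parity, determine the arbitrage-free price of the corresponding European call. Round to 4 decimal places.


Answer: Call price = 0.6169

Derivation:
Put-call parity: C - P = S_0 * exp(-qT) - K * exp(-rT).
S_0 * exp(-qT) = 98.7800 * 0.99816908 = 98.59914154
K * exp(-rT) = 103.2100 * 0.99642451 = 102.84097340
C = P + S*exp(-qT) - K*exp(-rT)
C = 4.8587 + 98.59914154 - 102.84097340 = 0.6169


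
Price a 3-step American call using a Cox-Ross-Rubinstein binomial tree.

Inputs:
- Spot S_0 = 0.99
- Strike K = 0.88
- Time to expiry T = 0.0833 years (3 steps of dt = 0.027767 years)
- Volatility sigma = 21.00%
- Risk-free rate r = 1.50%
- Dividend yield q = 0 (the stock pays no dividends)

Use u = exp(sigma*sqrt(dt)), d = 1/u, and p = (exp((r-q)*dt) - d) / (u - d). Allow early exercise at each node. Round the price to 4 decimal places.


dt = T/N = 0.027767
u = exp(sigma*sqrt(dt)) = 1.035612; d = 1/u = 0.965612
p = (exp((r-q)*dt) - d) / (u - d) = 0.497204
Discount per step: exp(-r*dt) = 0.999584
Stock lattice S(k, i) with i counting down-moves:
  k=0: S(0,0) = 0.9900
  k=1: S(1,0) = 1.0253; S(1,1) = 0.9560
  k=2: S(2,0) = 1.0618; S(2,1) = 0.9900; S(2,2) = 0.9231
  k=3: S(3,0) = 1.0996; S(3,1) = 1.0253; S(3,2) = 0.9560; S(3,3) = 0.8913
Terminal payoffs V(N, i) = max(S_T - K, 0):
  V(3,0) = 0.219580; V(3,1) = 0.145256; V(3,2) = 0.075956; V(3,3) = 0.011340
Backward induction: V(k, i) = exp(-r*dt) * [p * V(k+1, i) + (1-p) * V(k+1, i+1)]; then take max(V_cont, immediate exercise) for American.
  V(2,0) = exp(-r*dt) * [p*0.219580 + (1-p)*0.145256] = 0.182135; exercise = 0.181768; V(2,0) = max -> 0.182135
  V(2,1) = exp(-r*dt) * [p*0.145256 + (1-p)*0.075956] = 0.110366; exercise = 0.110000; V(2,1) = max -> 0.110366
  V(2,2) = exp(-r*dt) * [p*0.075956 + (1-p)*0.011340] = 0.043449; exercise = 0.043083; V(2,2) = max -> 0.043449
  V(1,0) = exp(-r*dt) * [p*0.182135 + (1-p)*0.110366] = 0.145989; exercise = 0.145256; V(1,0) = max -> 0.145989
  V(1,1) = exp(-r*dt) * [p*0.110366 + (1-p)*0.043449] = 0.076689; exercise = 0.075956; V(1,1) = max -> 0.076689
  V(0,0) = exp(-r*dt) * [p*0.145989 + (1-p)*0.076689] = 0.111099; exercise = 0.110000; V(0,0) = max -> 0.111099

Answer: Price = V(0,0) = 0.1111


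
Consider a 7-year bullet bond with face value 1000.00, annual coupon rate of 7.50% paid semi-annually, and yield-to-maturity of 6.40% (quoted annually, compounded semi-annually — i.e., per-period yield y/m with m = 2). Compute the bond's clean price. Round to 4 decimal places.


Answer: Price = 1061.2898

Derivation:
Coupon per period c = face * coupon_rate / m = 37.500000
Periods per year m = 2; per-period yield y/m = 0.032000
Number of cashflows N = 14
Cashflows (t years, CF_t, discount factor 1/(1+y/m)^(m*t), PV):
  t = 0.5000: CF_t = 37.500000, DF = 0.968992, PV = 36.337209
  t = 1.0000: CF_t = 37.500000, DF = 0.938946, PV = 35.210474
  t = 1.5000: CF_t = 37.500000, DF = 0.909831, PV = 34.118676
  t = 2.0000: CF_t = 37.500000, DF = 0.881620, PV = 33.060733
  t = 2.5000: CF_t = 37.500000, DF = 0.854283, PV = 32.035594
  t = 3.0000: CF_t = 37.500000, DF = 0.827793, PV = 31.042242
  t = 3.5000: CF_t = 37.500000, DF = 0.802125, PV = 30.079692
  t = 4.0000: CF_t = 37.500000, DF = 0.777253, PV = 29.146988
  t = 4.5000: CF_t = 37.500000, DF = 0.753152, PV = 28.243206
  t = 5.0000: CF_t = 37.500000, DF = 0.729799, PV = 27.367448
  t = 5.5000: CF_t = 37.500000, DF = 0.707169, PV = 26.518845
  t = 6.0000: CF_t = 37.500000, DF = 0.685241, PV = 25.696555
  t = 6.5000: CF_t = 37.500000, DF = 0.663994, PV = 24.899762
  t = 7.0000: CF_t = 1037.500000, DF = 0.643405, PV = 667.532390
Price P = sum_t PV_t = 1061.289815


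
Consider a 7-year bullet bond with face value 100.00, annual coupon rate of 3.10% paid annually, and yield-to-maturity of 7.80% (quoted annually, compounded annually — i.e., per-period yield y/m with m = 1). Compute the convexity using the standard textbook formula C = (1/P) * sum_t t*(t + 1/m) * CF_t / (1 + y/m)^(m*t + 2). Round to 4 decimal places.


Coupon per period c = face * coupon_rate / m = 3.100000
Periods per year m = 1; per-period yield y/m = 0.078000
Number of cashflows N = 7
Cashflows (t years, CF_t, discount factor 1/(1+y/m)^(m*t), PV):
  t = 1.0000: CF_t = 3.100000, DF = 0.927644, PV = 2.875696
  t = 2.0000: CF_t = 3.100000, DF = 0.860523, PV = 2.667621
  t = 3.0000: CF_t = 3.100000, DF = 0.798259, PV = 2.474602
  t = 4.0000: CF_t = 3.100000, DF = 0.740500, PV = 2.295549
  t = 5.0000: CF_t = 3.100000, DF = 0.686920, PV = 2.129452
  t = 6.0000: CF_t = 3.100000, DF = 0.637217, PV = 1.975373
  t = 7.0000: CF_t = 103.100000, DF = 0.591111, PV = 60.943493
Price P = sum_t PV_t = 75.361787
Convexity numerator sum_t t*(t + 1/m) * CF_t / (1+y/m)^(m*t + 2):
  t = 1.0000: term = 4.949205
  t = 2.0000: term = 13.773297
  t = 3.0000: term = 25.553426
  t = 4.0000: term = 39.507461
  t = 5.0000: term = 54.973277
  t = 6.0000: term = 71.393866
  t = 7.0000: term = 2936.823486
Convexity = (1/P) * sum = 3146.974017 / 75.361787 = 41.758219

Answer: Convexity = 41.7582


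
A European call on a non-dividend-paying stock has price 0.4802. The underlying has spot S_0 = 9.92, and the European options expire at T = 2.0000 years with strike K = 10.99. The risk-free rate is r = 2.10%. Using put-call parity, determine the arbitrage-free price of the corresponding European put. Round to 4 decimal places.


Answer: Put price = 1.0982

Derivation:
Put-call parity: C - P = S_0 * exp(-qT) - K * exp(-rT).
S_0 * exp(-qT) = 9.9200 * 1.00000000 = 9.92000000
K * exp(-rT) = 10.9900 * 0.95886978 = 10.53797889
P = C - S*exp(-qT) + K*exp(-rT)
P = 0.4802 - 9.92000000 + 10.53797889 = 1.0982


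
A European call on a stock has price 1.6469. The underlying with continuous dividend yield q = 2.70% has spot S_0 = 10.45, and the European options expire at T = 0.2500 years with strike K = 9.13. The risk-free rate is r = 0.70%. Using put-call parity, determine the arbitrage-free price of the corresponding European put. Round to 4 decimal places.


Put-call parity: C - P = S_0 * exp(-qT) - K * exp(-rT).
S_0 * exp(-qT) = 10.4500 * 0.99327273 = 10.37970003
K * exp(-rT) = 9.1300 * 0.99825153 = 9.11403647
P = C - S*exp(-qT) + K*exp(-rT)
P = 1.6469 - 10.37970003 + 9.11403647 = 0.3812

Answer: Put price = 0.3812


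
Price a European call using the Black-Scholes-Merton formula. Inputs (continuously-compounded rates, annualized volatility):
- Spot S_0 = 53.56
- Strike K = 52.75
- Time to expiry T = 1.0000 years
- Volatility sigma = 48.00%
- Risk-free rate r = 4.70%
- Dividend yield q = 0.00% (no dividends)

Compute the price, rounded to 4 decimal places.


d1 = (ln(S/K) + (r - q + 0.5*sigma^2) * T) / (sigma * sqrt(T)) = 0.36966406
d2 = d1 - sigma * sqrt(T) = -0.11033594
exp(-rT) = 0.95408740; exp(-qT) = 1.00000000
C = S_0 * exp(-qT) * N(d1) - K * exp(-rT) * N(d2)
N(d1) = 0.64418359; N(d2) = 0.45607148
C = 53.5600 * 1.00000000 * 0.64418359 - 52.7500 * 0.95408740 * 0.45607148 = 11.5493

Answer: Price = 11.5493


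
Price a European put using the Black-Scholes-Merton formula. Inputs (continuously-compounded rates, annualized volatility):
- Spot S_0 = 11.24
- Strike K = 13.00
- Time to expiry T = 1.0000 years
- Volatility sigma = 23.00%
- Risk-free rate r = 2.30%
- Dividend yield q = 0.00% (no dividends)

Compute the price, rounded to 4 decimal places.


d1 = (ln(S/K) + (r - q + 0.5*sigma^2) * T) / (sigma * sqrt(T)) = -0.41748049
d2 = d1 - sigma * sqrt(T) = -0.64748049
exp(-rT) = 0.97726248; exp(-qT) = 1.00000000
P = K * exp(-rT) * N(-d2) - S_0 * exp(-qT) * N(-d1)
N(-d1) = 0.66183650; N(-d2) = 0.74133949
P = 13.0000 * 0.97726248 * 0.74133949 - 11.2400 * 1.00000000 * 0.66183650 = 1.9792

Answer: Price = 1.9792


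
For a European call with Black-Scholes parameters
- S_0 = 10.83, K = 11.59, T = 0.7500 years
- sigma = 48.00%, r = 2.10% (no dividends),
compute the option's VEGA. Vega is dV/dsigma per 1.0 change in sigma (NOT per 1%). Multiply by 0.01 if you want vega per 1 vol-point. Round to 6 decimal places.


d1 = 0.0825788989; d2 = -0.3331132949
phi(d1) = 0.3975843483; exp(-qT) = 1.0000000000; exp(-rT) = 0.9843733826
Vega = S * exp(-qT) * phi(d1) * sqrt(T) = 10.8300 * 1.0000000000 * 0.3975843483 * 0.8660254038 = 3.728966

Answer: Vega = 3.728966


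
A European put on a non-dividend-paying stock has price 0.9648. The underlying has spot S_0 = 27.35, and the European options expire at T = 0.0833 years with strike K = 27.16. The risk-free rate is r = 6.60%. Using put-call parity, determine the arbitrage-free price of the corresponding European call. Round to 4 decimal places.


Answer: Call price = 1.3037

Derivation:
Put-call parity: C - P = S_0 * exp(-qT) - K * exp(-rT).
S_0 * exp(-qT) = 27.3500 * 1.00000000 = 27.35000000
K * exp(-rT) = 27.1600 * 0.99451729 = 27.01108947
C = P + S*exp(-qT) - K*exp(-rT)
C = 0.9648 + 27.35000000 - 27.01108947 = 1.3037


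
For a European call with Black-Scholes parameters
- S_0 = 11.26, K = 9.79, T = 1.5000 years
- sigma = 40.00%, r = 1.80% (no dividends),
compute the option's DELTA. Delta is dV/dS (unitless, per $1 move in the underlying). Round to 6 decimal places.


d1 = 0.5856223057; d2 = 0.0957243571
phi(d1) = 0.3360769002; exp(-qT) = 1.0000000000; exp(-rT) = 0.9733612415
N(d1) = 0.7209353223
Delta = exp(-qT) * N(d1) = 1.0000000000 * 0.7209353223 = 0.720935

Answer: Delta = 0.720935


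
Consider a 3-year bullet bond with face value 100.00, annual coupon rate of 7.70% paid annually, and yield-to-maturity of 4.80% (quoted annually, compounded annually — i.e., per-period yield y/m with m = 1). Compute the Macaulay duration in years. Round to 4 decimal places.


Coupon per period c = face * coupon_rate / m = 7.700000
Periods per year m = 1; per-period yield y/m = 0.048000
Number of cashflows N = 3
Cashflows (t years, CF_t, discount factor 1/(1+y/m)^(m*t), PV):
  t = 1.0000: CF_t = 7.700000, DF = 0.954198, PV = 7.347328
  t = 2.0000: CF_t = 7.700000, DF = 0.910495, PV = 7.010809
  t = 3.0000: CF_t = 107.700000, DF = 0.868793, PV = 93.568971
Price P = sum_t PV_t = 107.927109
Macaulay numerator sum_t t * PV_t:
  t * PV_t at t = 1.0000: 7.347328
  t * PV_t at t = 2.0000: 14.021619
  t * PV_t at t = 3.0000: 280.706914
Macaulay duration D = (sum_t t * PV_t) / P = 302.075861 / 107.927109 = 2.798888

Answer: Macaulay duration = 2.7989 years


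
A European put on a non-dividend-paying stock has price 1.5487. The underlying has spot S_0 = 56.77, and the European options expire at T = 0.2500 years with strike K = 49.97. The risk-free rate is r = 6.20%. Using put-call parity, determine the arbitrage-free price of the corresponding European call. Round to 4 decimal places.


Put-call parity: C - P = S_0 * exp(-qT) - K * exp(-rT).
S_0 * exp(-qT) = 56.7700 * 1.00000000 = 56.77000000
K * exp(-rT) = 49.9700 * 0.98461951 = 49.20143675
C = P + S*exp(-qT) - K*exp(-rT)
C = 1.5487 + 56.77000000 - 49.20143675 = 9.1173

Answer: Call price = 9.1173


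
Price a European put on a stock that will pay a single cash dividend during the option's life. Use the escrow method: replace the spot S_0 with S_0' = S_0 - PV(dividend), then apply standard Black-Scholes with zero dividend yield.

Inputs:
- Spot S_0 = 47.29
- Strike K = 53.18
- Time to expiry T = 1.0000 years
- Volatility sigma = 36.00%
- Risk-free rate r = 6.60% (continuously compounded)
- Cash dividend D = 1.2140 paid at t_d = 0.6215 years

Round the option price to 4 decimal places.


PV(D) = D * exp(-r * t_d) = 1.2140 * 0.95981089 = 1.16521042
S_0' = S_0 - PV(D) = 47.2900 - 1.16521042 = 46.12478958
d1 = (ln(S_0'/K) + (r + sigma^2/2)*T) / (sigma*sqrt(T)) = -0.03203290
d2 = d1 - sigma*sqrt(T) = -0.39203290
exp(-rT) = 0.93613086
N(-d1) = 0.51277709; N(-d2) = 0.65248305
P = K * exp(-rT) * N(-d2) - S_0' * N(-d1) = 53.1800 * 0.93613086 * 0.65248305 - 46.12478958 * 0.51277709 = 8.8311

Answer: Price = 8.8311


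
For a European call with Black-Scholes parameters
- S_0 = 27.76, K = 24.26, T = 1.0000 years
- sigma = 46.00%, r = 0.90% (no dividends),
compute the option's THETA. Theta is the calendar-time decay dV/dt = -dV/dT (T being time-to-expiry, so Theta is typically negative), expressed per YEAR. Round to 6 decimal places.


Answer: Theta = -2.313881

Derivation:
d1 = 0.5425374611; d2 = 0.0825374611
phi(d1) = 0.3443447368; exp(-qT) = 1.0000000000; exp(-rT) = 0.9910403788
Theta = -S*exp(-qT)*phi(d1)*sigma/(2*sqrt(T)) - r*K*exp(-rT)*N(d2) + q*S*exp(-qT)*N(d1)
N(d1) = 0.7062758459; N(d2) = 0.5328903349; sqrt(T) = 1.0000000000
Term 1 = -27.7600 * 1.0000000000 * 0.3443447368 * 0.4600 / (2 * 1.0000000000) = -2.1985722755
Term 2 = -0.0090 * 24.2600 * 0.9910403788 * 0.5328903349 = -0.1153088124
Term 3 = 0 (no dividend yield, q = 0)
Theta = -2.1985722755 + (-0.1153088124) + (0.0000000000) = -2.313881


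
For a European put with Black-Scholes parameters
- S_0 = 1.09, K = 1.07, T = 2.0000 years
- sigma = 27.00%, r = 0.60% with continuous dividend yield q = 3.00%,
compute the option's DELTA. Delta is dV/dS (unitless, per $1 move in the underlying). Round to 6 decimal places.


Answer: Delta = -0.428252

Derivation:
d1 = 0.1137107523; d2 = -0.2681269096
phi(d1) = 0.3963714110; exp(-qT) = 0.9417645336; exp(-rT) = 0.9880717129
N(-d1) = 0.4547335444
Delta = -exp(-qT) * N(-d1) = -0.9417645336 * 0.4547335444 = -0.428252


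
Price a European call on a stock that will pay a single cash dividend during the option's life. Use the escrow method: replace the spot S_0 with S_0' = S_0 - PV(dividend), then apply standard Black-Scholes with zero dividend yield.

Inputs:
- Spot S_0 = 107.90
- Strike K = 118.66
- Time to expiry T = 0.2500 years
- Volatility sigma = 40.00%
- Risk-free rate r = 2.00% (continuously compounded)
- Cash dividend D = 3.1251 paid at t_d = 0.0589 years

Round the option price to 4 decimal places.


Answer: Price = 3.7599

Derivation:
PV(D) = D * exp(-r * t_d) = 3.1251 * 0.99882269 = 3.12142080
S_0' = S_0 - PV(D) = 107.9000 - 3.12142080 = 104.77857920
d1 = (ln(S_0'/K) + (r + sigma^2/2)*T) / (sigma*sqrt(T)) = -0.49706453
d2 = d1 - sigma*sqrt(T) = -0.69706453
exp(-rT) = 0.99501248
N(d1) = 0.30957177; N(d2) = 0.24288120
C = S_0' * N(d1) - K * exp(-rT) * N(d2) = 104.77857920 * 0.30957177 - 118.6600 * 0.99501248 * 0.24288120 = 3.7599


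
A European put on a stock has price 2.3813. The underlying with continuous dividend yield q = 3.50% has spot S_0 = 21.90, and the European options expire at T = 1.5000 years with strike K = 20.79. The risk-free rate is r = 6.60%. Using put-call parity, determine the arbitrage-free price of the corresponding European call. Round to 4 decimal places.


Put-call parity: C - P = S_0 * exp(-qT) - K * exp(-rT).
S_0 * exp(-qT) = 21.9000 * 0.94885432 = 20.77990963
K * exp(-rT) = 20.7900 * 0.90574271 = 18.83039090
C = P + S*exp(-qT) - K*exp(-rT)
C = 2.3813 + 20.77990963 - 18.83039090 = 4.3308

Answer: Call price = 4.3308


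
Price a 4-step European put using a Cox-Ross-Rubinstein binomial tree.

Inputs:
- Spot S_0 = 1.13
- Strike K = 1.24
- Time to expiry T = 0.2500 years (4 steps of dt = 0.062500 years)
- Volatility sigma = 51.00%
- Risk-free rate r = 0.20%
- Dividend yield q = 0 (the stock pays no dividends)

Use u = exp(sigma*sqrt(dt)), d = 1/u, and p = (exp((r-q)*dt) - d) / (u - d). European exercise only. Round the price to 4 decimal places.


Answer: Price = V(0,0) = 0.1880

Derivation:
dt = T/N = 0.062500
u = exp(sigma*sqrt(dt)) = 1.135985; d = 1/u = 0.880293
p = (exp((r-q)*dt) - d) / (u - d) = 0.468657
Discount per step: exp(-r*dt) = 0.999875
Stock lattice S(k, i) with i counting down-moves:
  k=0: S(0,0) = 1.1300
  k=1: S(1,0) = 1.2837; S(1,1) = 0.9947
  k=2: S(2,0) = 1.4582; S(2,1) = 1.1300; S(2,2) = 0.8757
  k=3: S(3,0) = 1.6565; S(3,1) = 1.2837; S(3,2) = 0.9947; S(3,3) = 0.7708
  k=4: S(4,0) = 1.8818; S(4,1) = 1.4582; S(4,2) = 1.1300; S(4,3) = 0.8757; S(4,4) = 0.6786
Terminal payoffs V(N, i) = max(K - S_T, 0):
  V(4,0) = 0.000000; V(4,1) = 0.000000; V(4,2) = 0.110000; V(4,3) = 0.364344; V(4,4) = 0.561440
Backward induction: V(k, i) = exp(-r*dt) * [p * V(k+1, i) + (1-p) * V(k+1, i+1)].
  V(3,0) = exp(-r*dt) * [p*0.000000 + (1-p)*0.000000] = 0.000000
  V(3,1) = exp(-r*dt) * [p*0.000000 + (1-p)*0.110000] = 0.058440
  V(3,2) = exp(-r*dt) * [p*0.110000 + (1-p)*0.364344] = 0.245113
  V(3,3) = exp(-r*dt) * [p*0.364344 + (1-p)*0.561440] = 0.469011
  V(2,0) = exp(-r*dt) * [p*0.000000 + (1-p)*0.058440] = 0.031048
  V(2,1) = exp(-r*dt) * [p*0.058440 + (1-p)*0.245113] = 0.157608
  V(2,2) = exp(-r*dt) * [p*0.245113 + (1-p)*0.469011] = 0.364034
  V(1,0) = exp(-r*dt) * [p*0.031048 + (1-p)*0.157608] = 0.098283
  V(1,1) = exp(-r*dt) * [p*0.157608 + (1-p)*0.364034] = 0.267258
  V(0,0) = exp(-r*dt) * [p*0.098283 + (1-p)*0.267258] = 0.188043


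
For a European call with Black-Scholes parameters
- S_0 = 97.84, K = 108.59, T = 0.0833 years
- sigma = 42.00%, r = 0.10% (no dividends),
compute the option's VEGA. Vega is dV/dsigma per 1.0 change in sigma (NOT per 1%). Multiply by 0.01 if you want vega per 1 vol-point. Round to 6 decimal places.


Answer: Vega = 8.189038

Derivation:
d1 = -0.7986802971; d2 = -0.9198996025
phi(d1) = 0.2899973072; exp(-qT) = 1.0000000000; exp(-rT) = 0.9999167035
Vega = S * exp(-qT) * phi(d1) * sqrt(T) = 97.8400 * 1.0000000000 * 0.2899973072 * 0.2886173938 = 8.189038


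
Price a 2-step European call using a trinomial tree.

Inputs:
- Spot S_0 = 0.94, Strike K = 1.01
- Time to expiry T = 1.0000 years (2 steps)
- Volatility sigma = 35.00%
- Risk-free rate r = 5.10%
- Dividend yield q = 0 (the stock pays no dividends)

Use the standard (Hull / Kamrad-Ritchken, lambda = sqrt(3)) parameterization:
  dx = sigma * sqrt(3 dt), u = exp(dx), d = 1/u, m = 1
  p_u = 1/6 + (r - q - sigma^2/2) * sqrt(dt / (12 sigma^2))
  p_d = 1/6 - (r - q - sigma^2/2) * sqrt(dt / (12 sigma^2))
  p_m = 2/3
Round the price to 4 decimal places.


dt = T/N = 0.500000; dx = sigma*sqrt(3*dt) = 0.428661
u = exp(dx) = 1.535200; d = 1/u = 0.651381
p_u = 0.160689, p_m = 0.666667, p_d = 0.172645
Discount per step: exp(-r*dt) = 0.974822
Stock lattice S(k, j) with j the centered position index:
  k=0: S(0,+0) = 0.9400
  k=1: S(1,-1) = 0.6123; S(1,+0) = 0.9400; S(1,+1) = 1.4431
  k=2: S(2,-2) = 0.3988; S(2,-1) = 0.6123; S(2,+0) = 0.9400; S(2,+1) = 1.4431; S(2,+2) = 2.2154
Terminal payoffs V(N, j) = max(S_T - K, 0):
  V(2,-2) = 0.000000; V(2,-1) = 0.000000; V(2,+0) = 0.000000; V(2,+1) = 0.433088; V(2,+2) = 1.205429
Backward induction: V(k, j) = exp(-r*dt) * [p_u * V(k+1, j+1) + p_m * V(k+1, j) + p_d * V(k+1, j-1)]
  V(1,-1) = exp(-r*dt) * [p_u*0.000000 + p_m*0.000000 + p_d*0.000000] = 0.000000
  V(1,+0) = exp(-r*dt) * [p_u*0.433088 + p_m*0.000000 + p_d*0.000000] = 0.067840
  V(1,+1) = exp(-r*dt) * [p_u*1.205429 + p_m*0.433088 + p_d*0.000000] = 0.470278
  V(0,+0) = exp(-r*dt) * [p_u*0.470278 + p_m*0.067840 + p_d*0.000000] = 0.117754

Answer: Price = V(0,0) = 0.1178


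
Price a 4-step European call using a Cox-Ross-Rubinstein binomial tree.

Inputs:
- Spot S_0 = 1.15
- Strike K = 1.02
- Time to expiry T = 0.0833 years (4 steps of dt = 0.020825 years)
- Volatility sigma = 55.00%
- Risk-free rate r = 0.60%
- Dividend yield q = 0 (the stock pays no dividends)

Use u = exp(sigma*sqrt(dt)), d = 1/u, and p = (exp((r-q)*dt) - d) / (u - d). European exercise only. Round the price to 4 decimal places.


Answer: Price = V(0,0) = 0.1542

Derivation:
dt = T/N = 0.020825
u = exp(sigma*sqrt(dt)) = 1.082605; d = 1/u = 0.923698
p = (exp((r-q)*dt) - d) / (u - d) = 0.480954
Discount per step: exp(-r*dt) = 0.999875
Stock lattice S(k, i) with i counting down-moves:
  k=0: S(0,0) = 1.1500
  k=1: S(1,0) = 1.2450; S(1,1) = 1.0623
  k=2: S(2,0) = 1.3478; S(2,1) = 1.1500; S(2,2) = 0.9812
  k=3: S(3,0) = 1.4592; S(3,1) = 1.2450; S(3,2) = 1.0623; S(3,3) = 0.9063
  k=4: S(4,0) = 1.5797; S(4,1) = 1.3478; S(4,2) = 1.1500; S(4,3) = 0.9812; S(4,4) = 0.8372
Terminal payoffs V(N, i) = max(S_T - K, 0):
  V(4,0) = 0.559710; V(4,1) = 0.327838; V(4,2) = 0.130000; V(4,3) = 0.000000; V(4,4) = 0.000000
Backward induction: V(k, i) = exp(-r*dt) * [p * V(k+1, i) + (1-p) * V(k+1, i+1)].
  V(3,0) = exp(-r*dt) * [p*0.559710 + (1-p)*0.327838] = 0.439303
  V(3,1) = exp(-r*dt) * [p*0.327838 + (1-p)*0.130000] = 0.225123
  V(3,2) = exp(-r*dt) * [p*0.130000 + (1-p)*0.000000] = 0.062516
  V(3,3) = exp(-r*dt) * [p*0.000000 + (1-p)*0.000000] = 0.000000
  V(2,0) = exp(-r*dt) * [p*0.439303 + (1-p)*0.225123] = 0.328092
  V(2,1) = exp(-r*dt) * [p*0.225123 + (1-p)*0.062516] = 0.140705
  V(2,2) = exp(-r*dt) * [p*0.062516 + (1-p)*0.000000] = 0.030064
  V(1,0) = exp(-r*dt) * [p*0.328092 + (1-p)*0.140705] = 0.230801
  V(1,1) = exp(-r*dt) * [p*0.140705 + (1-p)*0.030064] = 0.083267
  V(0,0) = exp(-r*dt) * [p*0.230801 + (1-p)*0.083267] = 0.154205


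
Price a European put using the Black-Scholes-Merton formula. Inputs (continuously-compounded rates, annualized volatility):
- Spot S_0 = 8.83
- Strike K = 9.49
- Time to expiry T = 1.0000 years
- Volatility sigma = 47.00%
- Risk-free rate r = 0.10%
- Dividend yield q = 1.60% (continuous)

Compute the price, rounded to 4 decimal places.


Answer: Price = 2.1116

Derivation:
d1 = (ln(S/K) + (r - q + 0.5*sigma^2) * T) / (sigma * sqrt(T)) = 0.04971575
d2 = d1 - sigma * sqrt(T) = -0.42028425
exp(-rT) = 0.99900050; exp(-qT) = 0.98412732
P = K * exp(-rT) * N(-d2) - S_0 * exp(-qT) * N(-d1)
N(-d1) = 0.48017445; N(-d2) = 0.66286109
P = 9.4900 * 0.99900050 * 0.66286109 - 8.8300 * 0.98412732 * 0.48017445 = 2.1116


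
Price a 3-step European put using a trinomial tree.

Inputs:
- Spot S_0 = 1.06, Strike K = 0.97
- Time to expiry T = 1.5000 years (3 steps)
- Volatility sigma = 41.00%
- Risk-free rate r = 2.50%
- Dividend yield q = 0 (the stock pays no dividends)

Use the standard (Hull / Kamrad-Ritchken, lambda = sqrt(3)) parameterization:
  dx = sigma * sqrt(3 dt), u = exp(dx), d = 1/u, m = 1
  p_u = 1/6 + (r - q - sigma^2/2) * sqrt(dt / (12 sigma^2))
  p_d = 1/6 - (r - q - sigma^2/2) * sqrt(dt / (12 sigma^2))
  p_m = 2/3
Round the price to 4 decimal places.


dt = T/N = 0.500000; dx = sigma*sqrt(3*dt) = 0.502145
u = exp(dx) = 1.652262; d = 1/u = 0.605231
p_u = 0.137268, p_m = 0.666667, p_d = 0.196066
Discount per step: exp(-r*dt) = 0.987578
Stock lattice S(k, j) with j the centered position index:
  k=0: S(0,+0) = 1.0600
  k=1: S(1,-1) = 0.6415; S(1,+0) = 1.0600; S(1,+1) = 1.7514
  k=2: S(2,-2) = 0.3883; S(2,-1) = 0.6415; S(2,+0) = 1.0600; S(2,+1) = 1.7514; S(2,+2) = 2.8938
  k=3: S(3,-3) = 0.2350; S(3,-2) = 0.3883; S(3,-1) = 0.6415; S(3,+0) = 1.0600; S(3,+1) = 1.7514; S(3,+2) = 2.8938; S(3,+3) = 4.7813
Terminal payoffs V(N, j) = max(K - S_T, 0):
  V(3,-3) = 0.734999; V(3,-2) = 0.581717; V(3,-1) = 0.328455; V(3,+0) = 0.000000; V(3,+1) = 0.000000; V(3,+2) = 0.000000; V(3,+3) = 0.000000
Backward induction: V(k, j) = exp(-r*dt) * [p_u * V(k+1, j+1) + p_m * V(k+1, j) + p_d * V(k+1, j-1)]
  V(2,-2) = exp(-r*dt) * [p_u*0.328455 + p_m*0.581717 + p_d*0.734999] = 0.569838
  V(2,-1) = exp(-r*dt) * [p_u*0.000000 + p_m*0.328455 + p_d*0.581717] = 0.328888
  V(2,+0) = exp(-r*dt) * [p_u*0.000000 + p_m*0.000000 + p_d*0.328455] = 0.063599
  V(2,+1) = exp(-r*dt) * [p_u*0.000000 + p_m*0.000000 + p_d*0.000000] = 0.000000
  V(2,+2) = exp(-r*dt) * [p_u*0.000000 + p_m*0.000000 + p_d*0.000000] = 0.000000
  V(1,-1) = exp(-r*dt) * [p_u*0.063599 + p_m*0.328888 + p_d*0.569838] = 0.335494
  V(1,+0) = exp(-r*dt) * [p_u*0.000000 + p_m*0.063599 + p_d*0.328888] = 0.105555
  V(1,+1) = exp(-r*dt) * [p_u*0.000000 + p_m*0.000000 + p_d*0.063599] = 0.012315
  V(0,+0) = exp(-r*dt) * [p_u*0.012315 + p_m*0.105555 + p_d*0.335494] = 0.136127

Answer: Price = V(0,0) = 0.1361


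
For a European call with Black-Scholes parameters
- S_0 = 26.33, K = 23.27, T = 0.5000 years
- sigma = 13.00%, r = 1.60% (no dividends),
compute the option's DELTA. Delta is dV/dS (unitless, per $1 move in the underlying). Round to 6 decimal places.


Answer: Delta = 0.930158

Derivation:
d1 = 1.4769719674; d2 = 1.3850480859
phi(d1) = 0.1340340202; exp(-qT) = 1.0000000000; exp(-rT) = 0.9920319148
N(d1) = 0.9301584241
Delta = exp(-qT) * N(d1) = 1.0000000000 * 0.9301584241 = 0.930158


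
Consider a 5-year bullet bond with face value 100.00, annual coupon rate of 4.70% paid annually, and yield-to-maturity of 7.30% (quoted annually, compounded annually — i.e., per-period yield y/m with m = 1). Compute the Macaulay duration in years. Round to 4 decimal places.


Answer: Macaulay duration = 4.5424 years

Derivation:
Coupon per period c = face * coupon_rate / m = 4.700000
Periods per year m = 1; per-period yield y/m = 0.073000
Number of cashflows N = 5
Cashflows (t years, CF_t, discount factor 1/(1+y/m)^(m*t), PV):
  t = 1.0000: CF_t = 4.700000, DF = 0.931966, PV = 4.380242
  t = 2.0000: CF_t = 4.700000, DF = 0.868561, PV = 4.082239
  t = 3.0000: CF_t = 4.700000, DF = 0.809470, PV = 3.804510
  t = 4.0000: CF_t = 4.700000, DF = 0.754399, PV = 3.545675
  t = 5.0000: CF_t = 104.700000, DF = 0.703075, PV = 73.611908
Price P = sum_t PV_t = 89.424574
Macaulay numerator sum_t t * PV_t:
  t * PV_t at t = 1.0000: 4.380242
  t * PV_t at t = 2.0000: 8.164478
  t * PV_t at t = 3.0000: 11.413529
  t * PV_t at t = 4.0000: 14.182701
  t * PV_t at t = 5.0000: 368.059538
Macaulay duration D = (sum_t t * PV_t) / P = 406.200488 / 89.424574 = 4.542381
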